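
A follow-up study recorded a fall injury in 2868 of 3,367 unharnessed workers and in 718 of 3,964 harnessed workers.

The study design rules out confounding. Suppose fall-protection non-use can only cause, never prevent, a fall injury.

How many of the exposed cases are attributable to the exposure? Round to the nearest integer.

p₁ = P(outcome | exposed) = 2868/3367 = 0.8518
p₀ = P(outcome | unexposed) = 718/3964 = 0.18113
PN = (p₁ − p₀)/p₁ = (0.8518 − 0.18113) / 0.8518 ≈ 0.78736.
Attributable cases ≈ PN × (exposed cases) = 0.78736 × 2868 ≈ 2258.13.

about 2258 cases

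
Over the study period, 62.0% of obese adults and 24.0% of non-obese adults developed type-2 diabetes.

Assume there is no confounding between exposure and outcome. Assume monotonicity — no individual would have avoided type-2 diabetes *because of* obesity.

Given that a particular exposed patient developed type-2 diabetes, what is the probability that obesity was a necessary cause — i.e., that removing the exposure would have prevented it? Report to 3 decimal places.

p₁ = 0.62, p₀ = 0.24.
Under exogeneity and monotonicity, PN = (p₁ − p₀) / p₁.
PN = (0.62 − 0.24) / 0.62 = 0.38 / 0.62 ≈ 0.6129

PN ≈ 0.613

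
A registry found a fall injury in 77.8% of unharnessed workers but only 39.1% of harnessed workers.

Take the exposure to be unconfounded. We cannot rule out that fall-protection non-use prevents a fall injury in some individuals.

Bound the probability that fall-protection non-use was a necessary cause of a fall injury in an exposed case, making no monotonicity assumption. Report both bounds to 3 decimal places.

p₁ = 0.778, p₀ = 0.391.
Under exogeneity alone the bounds on PN are max{0,(p₁−p₀)/p₁} ≤ PN ≤ min{1,(1−p₀)/p₁}.
  lower = (p₁ − p₀)/p₁ = 0.387 / 0.778 ≈ 0.4974
  upper = min{1, (1 − p₀)/p₁} = 0.609 / 0.778 ≈ 0.7828

0.497 ≤ PN ≤ 0.783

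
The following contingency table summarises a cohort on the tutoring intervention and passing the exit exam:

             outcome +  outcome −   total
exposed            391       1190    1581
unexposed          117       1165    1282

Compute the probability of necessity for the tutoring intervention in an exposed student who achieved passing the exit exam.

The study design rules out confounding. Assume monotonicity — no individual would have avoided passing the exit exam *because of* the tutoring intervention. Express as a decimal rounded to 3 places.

p₁ = P(outcome | exposed) = 391/1581 = 0.24731
p₀ = P(outcome | unexposed) = 117/1282 = 0.091264
Under exogeneity and monotonicity, PN = (p₁ − p₀)/p₁.
PN = (0.24731 − 0.091264) / 0.24731 ≈ 0.6310

PN ≈ 0.631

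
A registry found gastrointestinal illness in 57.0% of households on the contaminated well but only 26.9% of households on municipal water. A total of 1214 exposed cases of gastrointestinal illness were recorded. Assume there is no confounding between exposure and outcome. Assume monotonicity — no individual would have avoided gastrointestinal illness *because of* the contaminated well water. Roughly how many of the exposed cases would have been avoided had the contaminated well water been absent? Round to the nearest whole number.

about 641 cases

p₁ = 0.57, p₀ = 0.269.
PN = (p₁ − p₀)/p₁ = (0.57 − 0.269) / 0.57 ≈ 0.52807.
Attributable cases ≈ PN × (exposed cases) = 0.52807 × 1214 ≈ 641.08.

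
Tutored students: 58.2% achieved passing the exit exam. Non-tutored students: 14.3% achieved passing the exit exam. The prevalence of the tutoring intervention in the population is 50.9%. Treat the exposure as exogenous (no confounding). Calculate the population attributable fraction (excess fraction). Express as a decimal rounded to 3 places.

PAF ≈ 0.610

p₁ = 0.582, p₀ = 0.143.
Overall risk P(Y=1) = π·p₁ + (1−π)·p₀ = 0.509×0.582 + 0.491×0.143 = 0.36645.
Under exogeneity, PAF = [P(Y=1) − p₀] / P(Y=1).
PAF = (0.36645 − 0.143) / 0.36645 ≈ 0.6098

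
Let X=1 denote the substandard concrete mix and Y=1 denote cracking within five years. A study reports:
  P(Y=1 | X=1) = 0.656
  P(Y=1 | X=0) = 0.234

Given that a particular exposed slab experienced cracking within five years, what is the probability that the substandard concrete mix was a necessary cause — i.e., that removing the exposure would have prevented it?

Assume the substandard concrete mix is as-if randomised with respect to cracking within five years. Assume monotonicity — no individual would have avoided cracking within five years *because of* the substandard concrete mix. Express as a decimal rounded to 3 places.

PN ≈ 0.643

Let p₁ = 0.656, p₀ = 0.234.
Under exogeneity and monotonicity, PN = (p₁ − p₀) / p₁.
PN = (0.656 − 0.234) / 0.656 = 0.422 / 0.656 ≈ 0.6433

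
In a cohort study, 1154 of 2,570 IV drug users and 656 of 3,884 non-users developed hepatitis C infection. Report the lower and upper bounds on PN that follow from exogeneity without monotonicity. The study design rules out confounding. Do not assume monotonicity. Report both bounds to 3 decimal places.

0.624 ≤ PN ≤ 1.000

p₁ = P(outcome | exposed) = 1154/2570 = 0.44903
p₀ = P(outcome | unexposed) = 656/3884 = 0.1689
Under exogeneity alone the bounds on PN are max{0,(p₁−p₀)/p₁} ≤ PN ≤ min{1,(1−p₀)/p₁}.
  lower = (p₁ − p₀)/p₁ = 0.28013 / 0.44903 ≈ 0.6239
  upper = min{1, (1 − p₀)/p₁} = 0.8311 / 0.44903 ≈ 1.8509 → capped at 1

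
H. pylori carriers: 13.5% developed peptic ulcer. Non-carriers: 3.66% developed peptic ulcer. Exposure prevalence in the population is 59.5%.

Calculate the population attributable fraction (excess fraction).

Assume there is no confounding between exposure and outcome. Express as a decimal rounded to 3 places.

PAF ≈ 0.615

p₁ = 0.135, p₀ = 0.0366.
Overall risk P(Y=1) = π·p₁ + (1−π)·p₀ = 0.595×0.135 + 0.405×0.0366 = 0.095148.
Under exogeneity, PAF = [P(Y=1) − p₀] / P(Y=1).
PAF = (0.095148 − 0.0366) / 0.095148 ≈ 0.6153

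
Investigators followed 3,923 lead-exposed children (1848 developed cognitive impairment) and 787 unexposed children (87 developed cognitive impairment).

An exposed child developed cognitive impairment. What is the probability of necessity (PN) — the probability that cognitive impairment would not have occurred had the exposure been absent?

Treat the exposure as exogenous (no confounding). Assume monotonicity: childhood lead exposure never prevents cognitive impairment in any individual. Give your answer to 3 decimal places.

p₁ = P(outcome | exposed) = 1848/3923 = 0.47107
p₀ = P(outcome | unexposed) = 87/787 = 0.11055
Under exogeneity and monotonicity, PN = (p₁ − p₀) / p₁.
PN = (0.47107 − 0.11055) / 0.47107 = 0.36052 / 0.47107 ≈ 0.7653

PN ≈ 0.765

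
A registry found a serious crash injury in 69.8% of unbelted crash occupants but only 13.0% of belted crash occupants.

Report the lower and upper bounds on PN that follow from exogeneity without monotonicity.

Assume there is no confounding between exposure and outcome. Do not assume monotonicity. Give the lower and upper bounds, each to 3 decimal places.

p₁ = 0.698, p₀ = 0.13.
Under exogeneity alone the bounds on PN are max{0,(p₁−p₀)/p₁} ≤ PN ≤ min{1,(1−p₀)/p₁}.
  lower = (p₁ − p₀)/p₁ = 0.568 / 0.698 ≈ 0.8138
  upper = min{1, (1 − p₀)/p₁} = 0.87 / 0.698 ≈ 1.2464 → capped at 1

0.814 ≤ PN ≤ 1.000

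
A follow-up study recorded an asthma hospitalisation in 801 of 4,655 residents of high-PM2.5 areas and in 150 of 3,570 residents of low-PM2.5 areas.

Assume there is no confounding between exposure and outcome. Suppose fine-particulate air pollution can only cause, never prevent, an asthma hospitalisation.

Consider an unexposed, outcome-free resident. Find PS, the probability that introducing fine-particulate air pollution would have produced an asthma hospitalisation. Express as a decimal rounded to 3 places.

PS ≈ 0.136

p₁ = P(outcome | exposed) = 801/4655 = 0.17207
p₀ = P(outcome | unexposed) = 150/3570 = 0.042017
Under exogeneity and monotonicity, PS = (p₁ − p₀) / (1 − p₀).
PS = (0.17207 − 0.042017) / (1 − 0.042017) = 0.13006 / 0.95798 ≈ 0.1358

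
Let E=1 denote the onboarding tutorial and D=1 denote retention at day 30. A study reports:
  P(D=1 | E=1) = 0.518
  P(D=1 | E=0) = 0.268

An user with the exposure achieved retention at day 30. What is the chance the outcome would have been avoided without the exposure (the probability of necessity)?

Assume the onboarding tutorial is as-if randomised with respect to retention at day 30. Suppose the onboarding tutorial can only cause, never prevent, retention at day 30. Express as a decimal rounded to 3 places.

Let p₁ = 0.518, p₀ = 0.268.
Under exogeneity and monotonicity, PN = (p₁ − p₀) / p₁.
PN = (0.518 − 0.268) / 0.518 = 0.25 / 0.518 ≈ 0.4826

PN ≈ 0.483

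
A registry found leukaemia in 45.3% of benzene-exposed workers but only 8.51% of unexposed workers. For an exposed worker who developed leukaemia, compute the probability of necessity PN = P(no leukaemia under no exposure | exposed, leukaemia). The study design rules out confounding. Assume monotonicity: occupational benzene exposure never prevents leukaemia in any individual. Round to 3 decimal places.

PN ≈ 0.812

p₁ = 0.453, p₀ = 0.0851.
Under exogeneity and monotonicity, PN = (p₁ − p₀) / p₁.
PN = (0.453 − 0.0851) / 0.453 = 0.3679 / 0.453 ≈ 0.8121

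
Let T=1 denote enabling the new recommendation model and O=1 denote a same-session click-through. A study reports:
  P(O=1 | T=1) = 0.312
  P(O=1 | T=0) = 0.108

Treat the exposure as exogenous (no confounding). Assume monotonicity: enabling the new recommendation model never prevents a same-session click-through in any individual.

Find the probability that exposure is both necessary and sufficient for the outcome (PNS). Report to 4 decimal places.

Let p₁ = 0.312, p₀ = 0.108.
Under exogeneity and monotonicity, PNS = p₁ − p₀.
PNS = 0.312 − 0.108 = 0.204

PNS ≈ 0.2040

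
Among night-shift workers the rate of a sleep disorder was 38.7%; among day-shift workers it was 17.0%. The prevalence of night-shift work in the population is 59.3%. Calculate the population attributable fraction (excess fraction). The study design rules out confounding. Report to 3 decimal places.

PAF ≈ 0.431

p₁ = 0.387, p₀ = 0.17.
Overall risk P(Y=1) = π·p₁ + (1−π)·p₀ = 0.593×0.387 + 0.407×0.17 = 0.29868.
Under exogeneity, PAF = [P(Y=1) − p₀] / P(Y=1).
PAF = (0.29868 − 0.17) / 0.29868 ≈ 0.4308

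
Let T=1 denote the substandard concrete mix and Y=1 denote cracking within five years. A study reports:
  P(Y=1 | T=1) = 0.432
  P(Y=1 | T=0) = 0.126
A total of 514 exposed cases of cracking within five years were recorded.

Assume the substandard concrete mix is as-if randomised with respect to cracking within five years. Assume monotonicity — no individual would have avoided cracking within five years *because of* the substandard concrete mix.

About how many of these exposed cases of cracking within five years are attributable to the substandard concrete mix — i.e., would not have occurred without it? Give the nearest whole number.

about 364 cases

Let p₁ = 0.432, p₀ = 0.126.
PN = (p₁ − p₀)/p₁ = (0.432 − 0.126) / 0.432 ≈ 0.70833.
Attributable cases ≈ PN × (exposed cases) = 0.70833 × 514 ≈ 364.08.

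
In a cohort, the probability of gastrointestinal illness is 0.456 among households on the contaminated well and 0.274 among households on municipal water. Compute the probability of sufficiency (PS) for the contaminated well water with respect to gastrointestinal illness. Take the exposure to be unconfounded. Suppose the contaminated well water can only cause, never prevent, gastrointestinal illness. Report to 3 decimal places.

Let p₁ = 0.456, p₀ = 0.274.
Under exogeneity and monotonicity, PS = (p₁ − p₀) / (1 − p₀).
PS = (0.456 − 0.274) / (1 − 0.274) = 0.182 / 0.726 ≈ 0.2507

PS ≈ 0.251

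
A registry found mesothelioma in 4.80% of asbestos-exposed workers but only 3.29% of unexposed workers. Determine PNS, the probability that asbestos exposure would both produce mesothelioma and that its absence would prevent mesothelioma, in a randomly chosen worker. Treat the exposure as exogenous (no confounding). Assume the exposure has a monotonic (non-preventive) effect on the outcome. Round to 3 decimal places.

PNS ≈ 0.015

p₁ = 0.048, p₀ = 0.0329.
Under exogeneity and monotonicity, PNS = p₁ − p₀.
PNS = 0.048 − 0.0329 = 0.0151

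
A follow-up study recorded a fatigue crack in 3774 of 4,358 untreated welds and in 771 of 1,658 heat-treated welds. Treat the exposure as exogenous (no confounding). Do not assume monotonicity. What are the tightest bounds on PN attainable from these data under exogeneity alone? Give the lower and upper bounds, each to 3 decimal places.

p₁ = P(outcome | exposed) = 3774/4358 = 0.86599
p₀ = P(outcome | unexposed) = 771/1658 = 0.46502
Under exogeneity alone the bounds on PN are max{0,(p₁−p₀)/p₁} ≤ PN ≤ min{1,(1−p₀)/p₁}.
  lower = (p₁ − p₀)/p₁ = 0.40098 / 0.86599 ≈ 0.4630
  upper = min{1, (1 − p₀)/p₁} = 0.53498 / 0.86599 ≈ 0.6178

0.463 ≤ PN ≤ 0.618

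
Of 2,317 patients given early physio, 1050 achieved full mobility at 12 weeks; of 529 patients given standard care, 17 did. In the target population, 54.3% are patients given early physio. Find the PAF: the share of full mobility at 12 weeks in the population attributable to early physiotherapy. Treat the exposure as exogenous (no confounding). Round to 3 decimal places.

p₁ = P(outcome | exposed) = 1050/2317 = 0.45317
p₀ = P(outcome | unexposed) = 17/529 = 0.032136
Overall risk P(Y=1) = π·p₁ + (1−π)·p₀ = 0.543×0.45317 + 0.457×0.032136 = 0.26076.
Under exogeneity, PAF = [P(Y=1) − p₀] / P(Y=1).
PAF = (0.26076 − 0.032136) / 0.26076 ≈ 0.8768

PAF ≈ 0.877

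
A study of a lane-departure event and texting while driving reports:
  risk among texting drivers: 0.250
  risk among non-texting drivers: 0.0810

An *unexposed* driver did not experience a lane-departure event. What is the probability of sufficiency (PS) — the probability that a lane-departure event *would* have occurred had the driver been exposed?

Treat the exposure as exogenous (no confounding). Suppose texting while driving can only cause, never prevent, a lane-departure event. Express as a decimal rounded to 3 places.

Let p₁ = 0.25, p₀ = 0.081.
Under exogeneity and monotonicity, PS = (p₁ − p₀) / (1 − p₀).
PS = (0.25 − 0.081) / (1 − 0.081) = 0.169 / 0.919 ≈ 0.1839

PS ≈ 0.184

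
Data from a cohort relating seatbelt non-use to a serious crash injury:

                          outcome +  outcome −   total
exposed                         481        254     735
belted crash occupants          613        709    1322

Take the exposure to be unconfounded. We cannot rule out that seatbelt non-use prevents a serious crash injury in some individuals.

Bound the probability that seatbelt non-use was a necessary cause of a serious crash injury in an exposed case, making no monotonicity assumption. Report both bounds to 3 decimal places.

p₁ = P(outcome | exposed) = 481/735 = 0.65442
p₀ = P(outcome | unexposed) = 613/1322 = 0.46369
Under exogeneity alone the bounds on PN are max{0,(p₁−p₀)/p₁} ≤ PN ≤ min{1,(1−p₀)/p₁}.
  lower = (p₁ − p₀)/p₁ = 0.19073 / 0.65442 ≈ 0.2914
  upper = min{1, (1 − p₀)/p₁} = 0.53631 / 0.65442 ≈ 0.8195

0.291 ≤ PN ≤ 0.820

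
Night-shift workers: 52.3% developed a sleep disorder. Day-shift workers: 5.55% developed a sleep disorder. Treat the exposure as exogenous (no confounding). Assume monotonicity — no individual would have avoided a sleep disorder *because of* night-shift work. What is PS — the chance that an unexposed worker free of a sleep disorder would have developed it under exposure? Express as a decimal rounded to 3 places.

PS ≈ 0.495

p₁ = 0.523, p₀ = 0.0555.
Under exogeneity and monotonicity, PS = (p₁ − p₀) / (1 − p₀).
PS = (0.523 − 0.0555) / (1 − 0.0555) = 0.4675 / 0.9445 ≈ 0.4950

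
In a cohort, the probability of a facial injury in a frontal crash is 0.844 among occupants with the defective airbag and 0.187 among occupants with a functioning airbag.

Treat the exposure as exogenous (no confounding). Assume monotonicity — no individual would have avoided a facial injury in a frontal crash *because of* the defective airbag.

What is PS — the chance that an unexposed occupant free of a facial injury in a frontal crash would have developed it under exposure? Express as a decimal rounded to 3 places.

PS ≈ 0.808

Let p₁ = 0.844, p₀ = 0.187.
Under exogeneity and monotonicity, PS = (p₁ − p₀) / (1 − p₀).
PS = (0.844 − 0.187) / (1 − 0.187) = 0.657 / 0.813 ≈ 0.8081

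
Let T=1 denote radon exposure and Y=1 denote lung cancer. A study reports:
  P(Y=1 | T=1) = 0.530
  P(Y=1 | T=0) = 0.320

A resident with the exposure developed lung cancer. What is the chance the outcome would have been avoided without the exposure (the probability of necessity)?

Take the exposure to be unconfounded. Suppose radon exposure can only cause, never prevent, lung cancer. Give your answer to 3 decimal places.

PN ≈ 0.396

Let p₁ = 0.53, p₀ = 0.32.
Under exogeneity and monotonicity, PN = (p₁ − p₀) / p₁.
PN = (0.53 − 0.32) / 0.53 = 0.21 / 0.53 ≈ 0.3962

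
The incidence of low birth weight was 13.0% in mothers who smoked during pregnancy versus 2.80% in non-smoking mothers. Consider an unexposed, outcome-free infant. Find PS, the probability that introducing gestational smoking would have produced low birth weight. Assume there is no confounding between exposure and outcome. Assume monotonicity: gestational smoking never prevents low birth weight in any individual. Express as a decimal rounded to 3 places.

p₁ = 0.13, p₀ = 0.028.
Under exogeneity and monotonicity, PS = (p₁ − p₀) / (1 − p₀).
PS = (0.13 − 0.028) / (1 − 0.028) = 0.102 / 0.972 ≈ 0.1049

PS ≈ 0.105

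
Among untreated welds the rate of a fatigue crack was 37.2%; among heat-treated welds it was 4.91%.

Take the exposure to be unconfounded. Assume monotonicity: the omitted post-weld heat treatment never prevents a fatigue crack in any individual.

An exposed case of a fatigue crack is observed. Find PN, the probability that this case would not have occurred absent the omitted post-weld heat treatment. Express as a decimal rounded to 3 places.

p₁ = 0.372, p₀ = 0.0491.
Under exogeneity and monotonicity, PN = (p₁ − p₀) / p₁.
PN = (0.372 − 0.0491) / 0.372 = 0.3229 / 0.372 ≈ 0.8680

PN ≈ 0.868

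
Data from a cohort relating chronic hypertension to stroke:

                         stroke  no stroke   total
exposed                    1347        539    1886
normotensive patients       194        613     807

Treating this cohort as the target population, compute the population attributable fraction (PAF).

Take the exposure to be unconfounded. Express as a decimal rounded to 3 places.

PAF ≈ 0.580

p₁ = P(outcome | exposed) = 1347/1886 = 0.71421
p₀ = P(outcome | unexposed) = 194/807 = 0.2404
Exposure prevalence π = 1886/2693 = 0.70033; overall risk P(Y=1) = 0.57222.
Under exogeneity, PAF = [P(Y=1) − p₀]/P(Y=1).
PAF = (0.57222 − 0.2404) / 0.57222 ≈ 0.5799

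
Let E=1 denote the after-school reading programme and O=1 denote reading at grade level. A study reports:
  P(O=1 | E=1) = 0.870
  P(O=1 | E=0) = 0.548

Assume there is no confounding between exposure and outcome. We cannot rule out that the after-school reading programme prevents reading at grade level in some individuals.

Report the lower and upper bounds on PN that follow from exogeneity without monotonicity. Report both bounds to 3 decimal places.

Let p₁ = 0.87, p₀ = 0.548.
Under exogeneity alone the bounds on PN are max{0,(p₁−p₀)/p₁} ≤ PN ≤ min{1,(1−p₀)/p₁}.
  lower = (p₁ − p₀)/p₁ = 0.322 / 0.87 ≈ 0.3701
  upper = min{1, (1 − p₀)/p₁} = 0.452 / 0.87 ≈ 0.5195

0.370 ≤ PN ≤ 0.520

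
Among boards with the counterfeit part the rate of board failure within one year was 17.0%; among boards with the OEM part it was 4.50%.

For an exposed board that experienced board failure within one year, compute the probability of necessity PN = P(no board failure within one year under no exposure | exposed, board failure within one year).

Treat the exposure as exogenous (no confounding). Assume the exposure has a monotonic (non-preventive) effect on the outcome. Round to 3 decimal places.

p₁ = 0.17, p₀ = 0.045.
Under exogeneity and monotonicity, PN = (p₁ − p₀) / p₁.
PN = (0.17 − 0.045) / 0.17 = 0.125 / 0.17 ≈ 0.7353

PN ≈ 0.735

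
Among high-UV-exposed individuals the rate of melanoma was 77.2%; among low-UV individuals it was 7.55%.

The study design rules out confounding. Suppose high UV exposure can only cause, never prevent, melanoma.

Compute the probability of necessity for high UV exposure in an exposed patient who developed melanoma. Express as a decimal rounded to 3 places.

PN ≈ 0.902

p₁ = 0.772, p₀ = 0.0755.
Under exogeneity and monotonicity, PN = (p₁ − p₀) / p₁.
PN = (0.772 − 0.0755) / 0.772 = 0.6965 / 0.772 ≈ 0.9022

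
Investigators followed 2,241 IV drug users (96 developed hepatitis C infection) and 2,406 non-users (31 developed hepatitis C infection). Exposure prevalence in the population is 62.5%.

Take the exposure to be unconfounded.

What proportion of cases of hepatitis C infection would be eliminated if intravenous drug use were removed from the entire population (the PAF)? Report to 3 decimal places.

PAF ≈ 0.592

p₁ = P(outcome | exposed) = 96/2241 = 0.042838
p₀ = P(outcome | unexposed) = 31/2406 = 0.012884
Overall risk P(Y=1) = π·p₁ + (1−π)·p₀ = 0.625×0.042838 + 0.375×0.012884 = 0.031605.
Under exogeneity, PAF = [P(Y=1) − p₀] / P(Y=1).
PAF = (0.031605 − 0.012884) / 0.031605 ≈ 0.5923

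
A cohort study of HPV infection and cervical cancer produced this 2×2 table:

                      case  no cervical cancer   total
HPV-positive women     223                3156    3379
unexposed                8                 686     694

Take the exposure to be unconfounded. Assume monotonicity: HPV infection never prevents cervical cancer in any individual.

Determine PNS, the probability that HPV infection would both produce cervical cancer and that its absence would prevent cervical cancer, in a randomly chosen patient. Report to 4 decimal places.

p₁ = P(outcome | exposed) = 223/3379 = 0.065996
p₀ = P(outcome | unexposed) = 8/694 = 0.011527
Under exogeneity and monotonicity, PNS = p₁ − p₀.
PNS = 0.065996 − 0.011527 = 0.054468

PNS ≈ 0.0545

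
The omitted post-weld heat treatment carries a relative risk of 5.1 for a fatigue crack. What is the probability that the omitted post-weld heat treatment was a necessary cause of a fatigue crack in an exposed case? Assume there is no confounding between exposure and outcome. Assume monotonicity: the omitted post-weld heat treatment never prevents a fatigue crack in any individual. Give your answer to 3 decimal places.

PN ≈ 0.804

Under exogeneity and monotonicity, PN = (RR − 1) / RR = 1 − 1/RR.
PN = (5.1 − 1) / 5.1 = 4.1 / 5.1 ≈ 0.8039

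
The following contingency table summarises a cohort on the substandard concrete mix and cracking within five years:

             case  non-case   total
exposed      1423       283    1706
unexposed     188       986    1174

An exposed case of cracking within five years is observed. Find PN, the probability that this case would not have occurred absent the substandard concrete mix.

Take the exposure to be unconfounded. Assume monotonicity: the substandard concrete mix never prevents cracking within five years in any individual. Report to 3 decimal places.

PN ≈ 0.808

p₁ = P(outcome | exposed) = 1423/1706 = 0.83411
p₀ = P(outcome | unexposed) = 188/1174 = 0.16014
Under exogeneity and monotonicity, PN = (p₁ − p₀) / p₁.
PN = (0.83411 − 0.16014) / 0.83411 = 0.67398 / 0.83411 ≈ 0.8080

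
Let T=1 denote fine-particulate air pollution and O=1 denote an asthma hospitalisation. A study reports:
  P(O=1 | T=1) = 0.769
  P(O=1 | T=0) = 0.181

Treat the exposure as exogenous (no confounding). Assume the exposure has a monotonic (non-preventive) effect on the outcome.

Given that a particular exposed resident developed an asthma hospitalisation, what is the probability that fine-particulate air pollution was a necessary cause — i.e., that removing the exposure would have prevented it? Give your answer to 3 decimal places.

PN ≈ 0.765

Let p₁ = 0.769, p₀ = 0.181.
Under exogeneity and monotonicity, PN = (p₁ − p₀) / p₁.
PN = (0.769 − 0.181) / 0.769 = 0.588 / 0.769 ≈ 0.7646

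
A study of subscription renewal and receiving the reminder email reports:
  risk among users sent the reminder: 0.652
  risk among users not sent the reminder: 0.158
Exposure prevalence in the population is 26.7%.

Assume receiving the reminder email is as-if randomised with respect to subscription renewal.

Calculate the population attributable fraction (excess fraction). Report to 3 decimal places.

Let p₁ = 0.652, p₀ = 0.158.
Overall risk P(Y=1) = π·p₁ + (1−π)·p₀ = 0.267×0.652 + 0.733×0.158 = 0.2899.
Under exogeneity, PAF = [P(Y=1) − p₀] / P(Y=1).
PAF = (0.2899 − 0.158) / 0.2899 ≈ 0.4550

PAF ≈ 0.455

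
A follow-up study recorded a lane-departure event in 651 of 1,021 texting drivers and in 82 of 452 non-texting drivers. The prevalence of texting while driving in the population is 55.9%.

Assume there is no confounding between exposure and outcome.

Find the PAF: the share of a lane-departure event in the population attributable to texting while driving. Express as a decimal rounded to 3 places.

PAF ≈ 0.584

p₁ = P(outcome | exposed) = 651/1021 = 0.63761
p₀ = P(outcome | unexposed) = 82/452 = 0.18142
Overall risk P(Y=1) = π·p₁ + (1−π)·p₀ = 0.559×0.63761 + 0.441×0.18142 = 0.43643.
Under exogeneity, PAF = [P(Y=1) − p₀] / P(Y=1).
PAF = (0.43643 − 0.18142) / 0.43643 ≈ 0.5843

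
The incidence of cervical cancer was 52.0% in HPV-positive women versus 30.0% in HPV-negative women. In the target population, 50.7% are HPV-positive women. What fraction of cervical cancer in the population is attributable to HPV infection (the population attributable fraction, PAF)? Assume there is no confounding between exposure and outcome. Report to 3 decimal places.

PAF ≈ 0.271

p₁ = 0.52, p₀ = 0.3.
Overall risk P(Y=1) = π·p₁ + (1−π)·p₀ = 0.507×0.52 + 0.493×0.3 = 0.41154.
Under exogeneity, PAF = [P(Y=1) − p₀] / P(Y=1).
PAF = (0.41154 − 0.3) / 0.41154 ≈ 0.2710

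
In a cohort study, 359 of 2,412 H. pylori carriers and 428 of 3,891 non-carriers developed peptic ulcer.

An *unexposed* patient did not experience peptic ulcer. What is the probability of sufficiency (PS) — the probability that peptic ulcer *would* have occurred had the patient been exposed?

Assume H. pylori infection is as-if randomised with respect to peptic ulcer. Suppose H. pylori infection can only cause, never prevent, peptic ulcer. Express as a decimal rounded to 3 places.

p₁ = P(outcome | exposed) = 359/2412 = 0.14884
p₀ = P(outcome | unexposed) = 428/3891 = 0.11
Under exogeneity and monotonicity, PS = (p₁ − p₀) / (1 − p₀).
PS = (0.14884 − 0.11) / (1 − 0.11) = 0.038842 / 0.89 ≈ 0.0436

PS ≈ 0.044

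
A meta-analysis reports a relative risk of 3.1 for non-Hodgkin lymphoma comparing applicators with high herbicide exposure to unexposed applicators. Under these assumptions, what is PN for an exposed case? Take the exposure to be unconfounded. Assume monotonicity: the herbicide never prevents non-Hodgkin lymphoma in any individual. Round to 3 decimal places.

PN ≈ 0.677

Under exogeneity and monotonicity, PN = (RR − 1) / RR = 1 − 1/RR.
PN = (3.1 − 1) / 3.1 = 2.1 / 3.1 ≈ 0.6774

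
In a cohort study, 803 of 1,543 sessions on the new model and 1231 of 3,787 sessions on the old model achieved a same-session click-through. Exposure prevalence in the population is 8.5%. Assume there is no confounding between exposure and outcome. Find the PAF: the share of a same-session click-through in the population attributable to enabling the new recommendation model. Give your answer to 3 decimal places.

PAF ≈ 0.049

p₁ = P(outcome | exposed) = 803/1543 = 0.52041
p₀ = P(outcome | unexposed) = 1231/3787 = 0.32506
Overall risk P(Y=1) = π·p₁ + (1−π)·p₀ = 0.085×0.52041 + 0.915×0.32506 = 0.34166.
Under exogeneity, PAF = [P(Y=1) − p₀] / P(Y=1).
PAF = (0.34166 − 0.32506) / 0.34166 ≈ 0.0486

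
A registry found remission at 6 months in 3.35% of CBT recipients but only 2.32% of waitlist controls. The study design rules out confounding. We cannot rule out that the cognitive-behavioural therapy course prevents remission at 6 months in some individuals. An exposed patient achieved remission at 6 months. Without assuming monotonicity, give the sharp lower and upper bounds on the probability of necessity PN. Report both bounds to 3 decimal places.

p₁ = 0.0335, p₀ = 0.0232.
Under exogeneity alone the bounds on PN are max{0,(p₁−p₀)/p₁} ≤ PN ≤ min{1,(1−p₀)/p₁}.
  lower = (p₁ − p₀)/p₁ = 0.0103 / 0.0335 ≈ 0.3075
  upper = min{1, (1 − p₀)/p₁} = 0.9768 / 0.0335 ≈ 29.1582 → capped at 1

0.307 ≤ PN ≤ 1.000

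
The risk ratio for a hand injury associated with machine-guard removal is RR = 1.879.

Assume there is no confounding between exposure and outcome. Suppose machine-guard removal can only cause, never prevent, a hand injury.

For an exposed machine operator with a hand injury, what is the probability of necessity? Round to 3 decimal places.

PN ≈ 0.468

Under exogeneity and monotonicity, PN = (RR − 1) / RR = 1 − 1/RR.
PN = (1.879 − 1) / 1.879 = 0.879 / 1.879 ≈ 0.4678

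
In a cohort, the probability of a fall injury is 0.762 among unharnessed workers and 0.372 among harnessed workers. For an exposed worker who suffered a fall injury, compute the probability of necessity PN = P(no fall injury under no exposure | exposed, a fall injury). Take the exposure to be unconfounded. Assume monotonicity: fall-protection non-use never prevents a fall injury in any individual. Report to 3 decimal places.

PN ≈ 0.512

Let p₁ = 0.762, p₀ = 0.372.
Under exogeneity and monotonicity, PN = (p₁ − p₀) / p₁.
PN = (0.762 − 0.372) / 0.762 = 0.39 / 0.762 ≈ 0.5118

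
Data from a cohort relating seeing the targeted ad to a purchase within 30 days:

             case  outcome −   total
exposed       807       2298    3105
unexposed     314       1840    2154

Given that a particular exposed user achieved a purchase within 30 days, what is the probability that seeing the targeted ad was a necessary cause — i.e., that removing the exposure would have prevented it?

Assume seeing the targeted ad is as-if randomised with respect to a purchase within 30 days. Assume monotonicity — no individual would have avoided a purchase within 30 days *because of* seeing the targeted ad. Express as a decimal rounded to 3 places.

p₁ = P(outcome | exposed) = 807/3105 = 0.2599
p₀ = P(outcome | unexposed) = 314/2154 = 0.14578
Under exogeneity and monotonicity, PN = (p₁ − p₀) / p₁.
PN = (0.2599 − 0.14578) / 0.2599 = 0.11413 / 0.2599 ≈ 0.4391

PN ≈ 0.439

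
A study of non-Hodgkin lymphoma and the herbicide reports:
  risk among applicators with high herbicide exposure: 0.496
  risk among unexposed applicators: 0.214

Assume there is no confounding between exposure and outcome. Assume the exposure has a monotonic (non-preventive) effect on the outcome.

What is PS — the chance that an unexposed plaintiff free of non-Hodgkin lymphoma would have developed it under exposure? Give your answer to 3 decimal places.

PS ≈ 0.359

Let p₁ = 0.496, p₀ = 0.214.
Under exogeneity and monotonicity, PS = (p₁ − p₀) / (1 − p₀).
PS = (0.496 − 0.214) / (1 − 0.214) = 0.282 / 0.786 ≈ 0.3588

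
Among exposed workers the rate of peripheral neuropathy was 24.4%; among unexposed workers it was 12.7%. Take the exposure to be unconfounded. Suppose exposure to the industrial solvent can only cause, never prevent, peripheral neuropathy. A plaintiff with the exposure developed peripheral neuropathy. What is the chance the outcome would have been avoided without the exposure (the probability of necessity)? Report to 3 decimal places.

p₁ = 0.244, p₀ = 0.127.
Under exogeneity and monotonicity, PN = (p₁ − p₀) / p₁.
PN = (0.244 − 0.127) / 0.244 = 0.117 / 0.244 ≈ 0.4795

PN ≈ 0.480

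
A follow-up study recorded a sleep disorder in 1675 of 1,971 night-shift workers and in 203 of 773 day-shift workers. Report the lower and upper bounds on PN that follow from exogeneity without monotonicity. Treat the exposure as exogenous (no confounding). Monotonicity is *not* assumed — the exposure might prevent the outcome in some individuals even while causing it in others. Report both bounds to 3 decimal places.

0.691 ≤ PN ≤ 0.868

p₁ = P(outcome | exposed) = 1675/1971 = 0.84982
p₀ = P(outcome | unexposed) = 203/773 = 0.26261
Under exogeneity alone the bounds on PN are max{0,(p₁−p₀)/p₁} ≤ PN ≤ min{1,(1−p₀)/p₁}.
  lower = (p₁ − p₀)/p₁ = 0.58721 / 0.84982 ≈ 0.6910
  upper = min{1, (1 − p₀)/p₁} = 0.73739 / 0.84982 ≈ 0.8677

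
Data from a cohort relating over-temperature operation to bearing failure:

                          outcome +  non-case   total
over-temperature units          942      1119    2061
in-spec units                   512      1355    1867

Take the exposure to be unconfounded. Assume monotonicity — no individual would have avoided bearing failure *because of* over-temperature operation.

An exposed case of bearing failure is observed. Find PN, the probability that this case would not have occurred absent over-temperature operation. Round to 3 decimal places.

p₁ = P(outcome | exposed) = 942/2061 = 0.45706
p₀ = P(outcome | unexposed) = 512/1867 = 0.27424
Under exogeneity and monotonicity, PN = (p₁ − p₀)/p₁.
PN = (0.45706 − 0.27424) / 0.45706 ≈ 0.4000

PN ≈ 0.400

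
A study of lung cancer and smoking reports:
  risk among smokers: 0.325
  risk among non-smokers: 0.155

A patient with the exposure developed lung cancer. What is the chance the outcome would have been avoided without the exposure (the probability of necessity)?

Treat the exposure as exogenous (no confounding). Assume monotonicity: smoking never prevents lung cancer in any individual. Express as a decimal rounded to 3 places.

PN ≈ 0.523

Let p₁ = 0.325, p₀ = 0.155.
Under exogeneity and monotonicity, PN = (p₁ − p₀) / p₁.
PN = (0.325 − 0.155) / 0.325 = 0.17 / 0.325 ≈ 0.5231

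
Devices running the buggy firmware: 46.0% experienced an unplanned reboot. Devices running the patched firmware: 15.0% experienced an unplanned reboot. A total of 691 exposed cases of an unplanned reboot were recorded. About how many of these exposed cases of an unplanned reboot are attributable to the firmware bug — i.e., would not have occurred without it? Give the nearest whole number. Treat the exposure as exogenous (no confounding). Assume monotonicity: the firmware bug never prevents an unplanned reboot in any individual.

p₁ = 0.46, p₀ = 0.15.
PN = (p₁ − p₀)/p₁ = (0.46 − 0.15) / 0.46 ≈ 0.67391.
Attributable cases ≈ PN × (exposed cases) = 0.67391 × 691 ≈ 465.67.

about 466 cases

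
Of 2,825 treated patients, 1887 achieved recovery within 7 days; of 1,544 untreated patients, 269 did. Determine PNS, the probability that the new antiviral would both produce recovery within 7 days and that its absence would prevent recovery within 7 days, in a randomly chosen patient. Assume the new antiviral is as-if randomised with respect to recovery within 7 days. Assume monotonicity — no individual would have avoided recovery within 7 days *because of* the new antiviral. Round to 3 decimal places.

PNS ≈ 0.494

p₁ = P(outcome | exposed) = 1887/2825 = 0.66796
p₀ = P(outcome | unexposed) = 269/1544 = 0.17422
Under exogeneity and monotonicity, PNS = p₁ − p₀.
PNS = 0.66796 − 0.17422 = 0.49374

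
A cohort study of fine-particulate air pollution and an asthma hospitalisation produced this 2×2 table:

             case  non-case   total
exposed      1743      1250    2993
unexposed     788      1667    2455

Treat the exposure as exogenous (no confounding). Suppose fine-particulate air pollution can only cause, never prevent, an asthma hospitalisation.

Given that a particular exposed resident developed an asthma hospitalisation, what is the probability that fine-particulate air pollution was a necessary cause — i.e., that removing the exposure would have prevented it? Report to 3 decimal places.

PN ≈ 0.449

p₁ = P(outcome | exposed) = 1743/2993 = 0.58236
p₀ = P(outcome | unexposed) = 788/2455 = 0.32098
Under exogeneity and monotonicity, PN = (p₁ − p₀)/p₁.
PN = (0.58236 − 0.32098) / 0.58236 ≈ 0.4488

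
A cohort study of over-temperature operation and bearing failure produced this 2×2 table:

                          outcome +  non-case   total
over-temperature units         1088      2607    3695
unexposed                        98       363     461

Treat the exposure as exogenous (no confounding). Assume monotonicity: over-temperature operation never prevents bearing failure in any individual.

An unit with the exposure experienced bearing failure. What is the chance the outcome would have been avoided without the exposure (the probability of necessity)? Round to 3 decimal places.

p₁ = P(outcome | exposed) = 1088/3695 = 0.29445
p₀ = P(outcome | unexposed) = 98/461 = 0.21258
Under exogeneity and monotonicity, PN = (p₁ − p₀)/p₁.
PN = (0.29445 − 0.21258) / 0.29445 ≈ 0.2780

PN ≈ 0.278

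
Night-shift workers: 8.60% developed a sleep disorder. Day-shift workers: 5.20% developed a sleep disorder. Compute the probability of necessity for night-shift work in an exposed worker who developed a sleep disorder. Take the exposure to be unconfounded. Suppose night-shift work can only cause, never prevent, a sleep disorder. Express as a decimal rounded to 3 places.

PN ≈ 0.395

p₁ = 0.086, p₀ = 0.052.
Under exogeneity and monotonicity, PN = (p₁ − p₀) / p₁.
PN = (0.086 − 0.052) / 0.086 = 0.034 / 0.086 ≈ 0.3953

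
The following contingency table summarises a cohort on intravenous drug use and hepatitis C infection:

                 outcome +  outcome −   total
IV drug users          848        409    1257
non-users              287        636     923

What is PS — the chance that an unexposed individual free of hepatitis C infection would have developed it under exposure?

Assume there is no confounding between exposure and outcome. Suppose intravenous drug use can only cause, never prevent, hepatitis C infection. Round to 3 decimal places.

PS ≈ 0.528

p₁ = P(outcome | exposed) = 848/1257 = 0.67462
p₀ = P(outcome | unexposed) = 287/923 = 0.31094
Under exogeneity and monotonicity, PS = (p₁ − p₀) / (1 − p₀).
PS = (0.67462 − 0.31094) / (1 − 0.31094) = 0.36368 / 0.68906 ≈ 0.5278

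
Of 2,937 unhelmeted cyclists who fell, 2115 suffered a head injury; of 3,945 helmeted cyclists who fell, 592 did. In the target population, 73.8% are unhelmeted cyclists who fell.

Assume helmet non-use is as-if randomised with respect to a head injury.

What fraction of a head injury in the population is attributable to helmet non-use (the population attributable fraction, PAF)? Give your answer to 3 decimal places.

p₁ = P(outcome | exposed) = 2115/2937 = 0.72012
p₀ = P(outcome | unexposed) = 592/3945 = 0.15006
Overall risk P(Y=1) = π·p₁ + (1−π)·p₀ = 0.738×0.72012 + 0.262×0.15006 = 0.57077.
Under exogeneity, PAF = [P(Y=1) − p₀] / P(Y=1).
PAF = (0.57077 − 0.15006) / 0.57077 ≈ 0.7371

PAF ≈ 0.737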